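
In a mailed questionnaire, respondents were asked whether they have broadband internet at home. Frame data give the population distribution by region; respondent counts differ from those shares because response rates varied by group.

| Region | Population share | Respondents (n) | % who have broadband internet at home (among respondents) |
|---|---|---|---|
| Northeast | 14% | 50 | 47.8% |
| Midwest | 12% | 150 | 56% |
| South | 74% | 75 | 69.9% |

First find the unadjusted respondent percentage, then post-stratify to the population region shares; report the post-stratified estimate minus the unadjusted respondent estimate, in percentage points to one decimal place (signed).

+6.8 percentage points

Unadjusted (pooled respondent) estimate weights by respondent counts:
  (50/275)×47.8 + (150/275)×56 + (75/275)×69.9 = 58.3%
Reweighting by population region shares:
  0.14×47.8 + 0.12×56 + 0.74×69.9 = 65.138%
Difference = 65.138 − 58.3 = 6.838 pp.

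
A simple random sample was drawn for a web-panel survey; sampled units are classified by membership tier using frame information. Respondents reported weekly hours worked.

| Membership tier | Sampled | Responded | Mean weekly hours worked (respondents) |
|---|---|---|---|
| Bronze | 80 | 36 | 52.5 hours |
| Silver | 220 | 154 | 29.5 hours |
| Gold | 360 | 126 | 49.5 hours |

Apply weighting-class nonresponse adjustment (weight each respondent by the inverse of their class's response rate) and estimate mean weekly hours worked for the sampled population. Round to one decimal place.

Response rates by class: Bronze 36/80 = 45%, Silver 154/220 = 70%, Gold 126/360 = 35%.
Weighting each respondent by the inverse class response rate inflates each class back to its sampled size, so the class weight is n_sampled:
  Bronze: 80 × 52.5 = 4200
  Silver: 220 × 29.5 = 6490
  Gold: 360 × 49.5 = 17,820
Adjusted estimate = 28,510 / 660 = 43.197 → 43.2.

43.2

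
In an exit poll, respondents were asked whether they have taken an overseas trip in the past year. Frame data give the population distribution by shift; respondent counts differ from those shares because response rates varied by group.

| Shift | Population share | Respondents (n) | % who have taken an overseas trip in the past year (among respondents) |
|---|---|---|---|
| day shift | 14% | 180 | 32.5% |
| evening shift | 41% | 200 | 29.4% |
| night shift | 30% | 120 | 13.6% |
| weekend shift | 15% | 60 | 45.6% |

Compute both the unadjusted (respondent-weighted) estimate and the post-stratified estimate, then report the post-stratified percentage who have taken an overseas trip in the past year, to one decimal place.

27.5%

Unadjusted (pooled respondent) estimate weights by respondent counts:
  (180/560)×32.5 + (200/560)×29.4 + (120/560)×13.6 + (60/560)×45.6 = 28.7464%
Reweighting by population shift shares:
  0.14×32.5 + 0.41×29.4 + 0.3×13.6 + 0.15×45.6 = 27.524%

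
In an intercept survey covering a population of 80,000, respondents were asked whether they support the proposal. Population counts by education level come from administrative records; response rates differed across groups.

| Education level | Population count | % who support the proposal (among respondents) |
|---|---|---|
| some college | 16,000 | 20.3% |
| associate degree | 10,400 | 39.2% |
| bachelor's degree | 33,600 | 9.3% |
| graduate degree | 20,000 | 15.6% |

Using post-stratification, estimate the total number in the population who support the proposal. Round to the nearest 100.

Apply each group's respondent rate to its population count:
  some college: 16,000 × 20.3% = 3248
  associate degree: 10,400 × 39.2% = 4076.8
  bachelor's degree: 33,600 × 9.3% = 3124.8
  graduate degree: 20,000 × 15.6% = 3120
Estimated total = 13569.6 → 13,600.

13,600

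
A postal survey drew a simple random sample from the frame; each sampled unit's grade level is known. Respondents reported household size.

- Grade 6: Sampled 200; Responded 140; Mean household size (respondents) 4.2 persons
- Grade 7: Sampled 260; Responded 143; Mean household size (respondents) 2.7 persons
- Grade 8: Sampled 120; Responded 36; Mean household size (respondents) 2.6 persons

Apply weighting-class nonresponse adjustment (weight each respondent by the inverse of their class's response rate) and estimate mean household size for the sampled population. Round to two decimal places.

3.20

Response rates by class: Grade 6 140/200 = 70%, Grade 7 143/260 = 55%, Grade 8 36/120 = 30%.
Weighting each respondent by the inverse class response rate inflates each class back to its sampled size, so the class weight is n_sampled:
  Grade 6: 200 × 4.2 = 840
  Grade 7: 260 × 2.7 = 702
  Grade 8: 120 × 2.6 = 312
Adjusted estimate = 1854 / 580 = 3.19655 → 3.20.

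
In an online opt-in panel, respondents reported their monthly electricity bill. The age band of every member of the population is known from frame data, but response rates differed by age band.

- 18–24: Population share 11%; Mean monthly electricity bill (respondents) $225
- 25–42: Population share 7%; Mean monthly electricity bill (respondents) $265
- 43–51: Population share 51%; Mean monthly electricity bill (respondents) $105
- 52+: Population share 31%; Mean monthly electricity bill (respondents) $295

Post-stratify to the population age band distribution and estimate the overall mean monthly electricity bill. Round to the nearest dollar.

$188

Weight each group's respondent value by its population share:
  18–24: 0.11 × 225 = 24.75
  25–42: 0.07 × 265 = 18.55
  43–51: 0.51 × 105 = 53.55
  52+: 0.31 × 295 = 91.45
Post-stratified estimate = 188.3 → $188.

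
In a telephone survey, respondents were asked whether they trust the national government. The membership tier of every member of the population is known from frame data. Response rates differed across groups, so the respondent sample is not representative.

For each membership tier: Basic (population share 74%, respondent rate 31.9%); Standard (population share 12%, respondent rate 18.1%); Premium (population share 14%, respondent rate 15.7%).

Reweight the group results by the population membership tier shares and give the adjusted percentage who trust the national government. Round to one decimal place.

Post-stratification weights by population share, not respondent share:
  Basic: 0.74 × 31.9 = 23.606
  Standard: 0.12 × 18.1 = 2.172
  Premium: 0.14 × 15.7 = 2.198
Post-stratified estimate = 27.976 → 28.0%.

28.0%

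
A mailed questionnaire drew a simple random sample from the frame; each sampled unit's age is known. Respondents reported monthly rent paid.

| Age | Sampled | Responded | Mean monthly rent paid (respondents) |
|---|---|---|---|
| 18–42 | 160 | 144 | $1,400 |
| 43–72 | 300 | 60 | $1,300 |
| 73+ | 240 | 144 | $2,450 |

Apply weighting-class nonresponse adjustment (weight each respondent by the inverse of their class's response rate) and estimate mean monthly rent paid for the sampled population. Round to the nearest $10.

$1,720

Class response rates: 18–42 144/160 = 90%, 43–72 60/300 = 20%, 73+ 144/240 = 60%.
Each respondent's weight = sampled/responded in their class; summing within a class gives n_sampled, so:
  18–42: 160 × 1400 = 224,000
  43–72: 300 × 1300 = 390,000
  73+: 240 × 2450 = 588,000
Adjusted estimate = 1,202,000 / 700 = 1717.14 → $1,720.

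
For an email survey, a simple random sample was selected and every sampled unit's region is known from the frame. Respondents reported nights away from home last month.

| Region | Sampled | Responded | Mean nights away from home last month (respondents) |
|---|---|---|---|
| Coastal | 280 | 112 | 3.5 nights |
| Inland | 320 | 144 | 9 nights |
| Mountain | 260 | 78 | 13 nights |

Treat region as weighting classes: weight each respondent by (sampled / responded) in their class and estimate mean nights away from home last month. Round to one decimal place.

Class response rates: Coastal 112/280 = 40%, Inland 144/320 = 45%, Mountain 78/260 = 30%.
Each respondent's weight = sampled/responded in their class; summing within a class gives n_sampled, so:
  Coastal: 280 × 3.5 = 980
  Inland: 320 × 9 = 2880
  Mountain: 260 × 13 = 3380
Adjusted estimate = 7240 / 860 = 8.4186 → 8.4.

8.4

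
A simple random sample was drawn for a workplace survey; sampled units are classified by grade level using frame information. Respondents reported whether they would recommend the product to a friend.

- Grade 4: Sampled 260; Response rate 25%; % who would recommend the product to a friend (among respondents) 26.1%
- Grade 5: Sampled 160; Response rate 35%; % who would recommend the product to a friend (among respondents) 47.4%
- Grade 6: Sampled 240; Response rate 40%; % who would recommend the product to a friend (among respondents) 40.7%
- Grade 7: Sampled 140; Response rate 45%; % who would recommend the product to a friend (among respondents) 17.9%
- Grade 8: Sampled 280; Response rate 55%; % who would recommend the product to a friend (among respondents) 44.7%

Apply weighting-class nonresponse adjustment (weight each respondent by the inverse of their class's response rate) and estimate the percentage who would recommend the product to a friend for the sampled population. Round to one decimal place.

36.3%

With weight = n_sampled/n_responded per class, the weighted class total is n_sampled:
  Grade 4: 260 × 26.1 = 6786
  Grade 5: 160 × 47.4 = 7584
  Grade 6: 240 × 40.7 = 9768
  Grade 7: 140 × 17.9 = 2506
  Grade 8: 280 × 44.7 = 12,516
Adjusted estimate = 39,160 / 1,080 = 36.2593 → 36.3%.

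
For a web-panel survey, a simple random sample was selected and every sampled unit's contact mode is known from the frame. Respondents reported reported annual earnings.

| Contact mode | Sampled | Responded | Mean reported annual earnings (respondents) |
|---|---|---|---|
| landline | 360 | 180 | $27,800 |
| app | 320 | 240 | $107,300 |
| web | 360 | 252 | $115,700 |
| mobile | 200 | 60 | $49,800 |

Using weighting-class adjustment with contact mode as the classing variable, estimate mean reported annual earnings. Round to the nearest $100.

$77,400

Response rates by class: landline 180/360 = 50%, app 240/320 = 75%, web 252/360 = 70%, mobile 60/200 = 30%.
Weighting each respondent by the inverse class response rate inflates each class back to its sampled size, so the class weight is n_sampled:
  landline: 360 × 27,800 = 10,008,000
  app: 320 × 107,300 = 34,336,000
  web: 360 × 115,700 = 41,652,000
  mobile: 200 × 49,800 = 9,960,000
Adjusted estimate = 95,956,000 / 1,240 = 77383.9 → $77,400.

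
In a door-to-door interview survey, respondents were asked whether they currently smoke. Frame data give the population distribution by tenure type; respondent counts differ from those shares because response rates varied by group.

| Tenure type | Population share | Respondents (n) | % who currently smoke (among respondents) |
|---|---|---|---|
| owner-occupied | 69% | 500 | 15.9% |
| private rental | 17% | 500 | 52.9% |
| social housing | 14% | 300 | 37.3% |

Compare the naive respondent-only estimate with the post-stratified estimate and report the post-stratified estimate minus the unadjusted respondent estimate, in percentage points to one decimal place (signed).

-9.9 percentage points

Unadjusted (pooled respondent) estimate weights by respondent counts:
  (500/1300)×15.9 + (500/1300)×52.9 + (300/1300)×37.3 = 35.0692%
Post-stratified estimate weights by population shares:
  0.69×15.9 + 0.17×52.9 + 0.14×37.3 = 25.186%
Difference = 25.186 − 35.0692 = -9.8832 pp.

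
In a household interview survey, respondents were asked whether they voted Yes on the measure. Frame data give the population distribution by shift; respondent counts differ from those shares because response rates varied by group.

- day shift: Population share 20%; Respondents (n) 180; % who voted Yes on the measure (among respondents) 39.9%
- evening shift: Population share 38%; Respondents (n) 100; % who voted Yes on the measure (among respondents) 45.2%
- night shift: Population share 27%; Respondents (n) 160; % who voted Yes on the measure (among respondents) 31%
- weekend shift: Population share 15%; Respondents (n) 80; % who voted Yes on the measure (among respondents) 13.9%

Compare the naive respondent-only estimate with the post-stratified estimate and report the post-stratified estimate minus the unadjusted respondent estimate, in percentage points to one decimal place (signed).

+1.4 percentage points

Unadjusted (pooled respondent) estimate weights by respondent counts:
  (180/520)×39.9 + (100/520)×45.2 + (160/520)×31 + (80/520)×13.9 = 34.1808%
Post-stratified estimate weights by population shares:
  0.2×39.9 + 0.38×45.2 + 0.27×31 + 0.15×13.9 = 35.611%
Difference = 35.611 − 34.1808 = 1.4302 pp.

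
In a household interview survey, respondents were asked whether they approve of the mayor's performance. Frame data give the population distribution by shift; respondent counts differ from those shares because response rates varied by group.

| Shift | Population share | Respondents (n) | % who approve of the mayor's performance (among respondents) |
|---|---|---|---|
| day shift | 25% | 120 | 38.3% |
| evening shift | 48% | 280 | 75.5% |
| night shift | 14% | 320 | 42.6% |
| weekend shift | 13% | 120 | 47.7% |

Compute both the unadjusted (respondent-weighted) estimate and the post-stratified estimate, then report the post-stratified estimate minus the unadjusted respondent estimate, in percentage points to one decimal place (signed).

+4.3 percentage points

Unadjusted (pooled respondent) estimate weights by respondent counts:
  (120/840)×38.3 + (280/840)×75.5 + (320/840)×42.6 + (120/840)×47.7 = 53.681%
Reweighting by population shift shares:
  0.25×38.3 + 0.48×75.5 + 0.14×42.6 + 0.13×47.7 = 57.98%
Difference = 57.98 − 53.681 = 4.299 pp.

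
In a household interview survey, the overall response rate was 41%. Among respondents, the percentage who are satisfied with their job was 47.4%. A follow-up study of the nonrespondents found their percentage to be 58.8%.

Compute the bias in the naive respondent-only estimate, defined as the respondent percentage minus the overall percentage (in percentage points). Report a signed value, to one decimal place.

Nonresponse fraction = 1 − 0.41 = 0.59.
Bias = (nonresponse fraction) × (respondent percentage − nonrespondent percentage)
     = 0.59 × (47.4 − 58.8) = 0.59 × -11.4 = -6.726.

-6.7 percentage points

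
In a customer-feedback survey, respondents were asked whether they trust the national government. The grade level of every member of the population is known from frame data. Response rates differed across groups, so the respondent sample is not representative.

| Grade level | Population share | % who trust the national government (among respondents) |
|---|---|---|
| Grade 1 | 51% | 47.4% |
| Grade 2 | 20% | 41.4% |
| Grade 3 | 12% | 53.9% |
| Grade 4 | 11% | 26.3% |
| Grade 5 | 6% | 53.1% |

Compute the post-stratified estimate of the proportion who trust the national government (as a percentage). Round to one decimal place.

45.0%

Reweight to the known grade level distribution:
  Grade 1: 0.51 × 47.4 = 24.174
  Grade 2: 0.2 × 41.4 = 8.28
  Grade 3: 0.12 × 53.9 = 6.468
  Grade 4: 0.11 × 26.3 = 2.893
  Grade 5: 0.06 × 53.1 = 3.186
Post-stratified estimate = 45.001 → 45.0%.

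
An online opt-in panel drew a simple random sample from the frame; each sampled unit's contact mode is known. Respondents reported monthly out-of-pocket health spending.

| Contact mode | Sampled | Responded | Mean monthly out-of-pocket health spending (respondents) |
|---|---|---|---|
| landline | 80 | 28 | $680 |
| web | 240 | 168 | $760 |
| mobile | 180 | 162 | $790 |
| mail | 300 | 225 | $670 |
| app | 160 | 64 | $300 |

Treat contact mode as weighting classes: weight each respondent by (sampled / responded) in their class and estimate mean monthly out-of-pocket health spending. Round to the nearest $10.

Class response rates: landline 28/80 = 35%, web 168/240 = 70%, mobile 162/180 = 90%, mail 225/300 = 75%, app 64/160 = 40%.
Each respondent's weight = sampled/responded in their class; summing within a class gives n_sampled, so:
  landline: 80 × 680 = 54,400
  web: 240 × 760 = 182,400
  mobile: 180 × 790 = 142,200
  mail: 300 × 670 = 201,000
  app: 160 × 300 = 48,000
Adjusted estimate = 628,000 / 960 = 654.167 → $650.

$650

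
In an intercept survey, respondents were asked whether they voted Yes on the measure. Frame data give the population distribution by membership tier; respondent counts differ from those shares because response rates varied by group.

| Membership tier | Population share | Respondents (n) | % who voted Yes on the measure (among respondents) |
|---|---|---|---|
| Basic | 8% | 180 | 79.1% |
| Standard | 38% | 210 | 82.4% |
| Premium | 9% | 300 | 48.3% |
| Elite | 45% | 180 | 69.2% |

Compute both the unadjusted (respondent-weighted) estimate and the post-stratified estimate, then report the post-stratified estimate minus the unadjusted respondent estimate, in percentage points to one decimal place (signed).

Naive respondent-only estimate (weights = respondent counts):
  (180/870)×79.1 + (210/870)×82.4 + (300/870)×48.3 + (180/870)×69.2 = 67.2276%
Reweighting by population membership tier shares:
  0.08×79.1 + 0.38×82.4 + 0.09×48.3 + 0.45×69.2 = 73.127%
Difference = 73.127 − 67.2276 = 5.8994 pp.

+5.9 percentage points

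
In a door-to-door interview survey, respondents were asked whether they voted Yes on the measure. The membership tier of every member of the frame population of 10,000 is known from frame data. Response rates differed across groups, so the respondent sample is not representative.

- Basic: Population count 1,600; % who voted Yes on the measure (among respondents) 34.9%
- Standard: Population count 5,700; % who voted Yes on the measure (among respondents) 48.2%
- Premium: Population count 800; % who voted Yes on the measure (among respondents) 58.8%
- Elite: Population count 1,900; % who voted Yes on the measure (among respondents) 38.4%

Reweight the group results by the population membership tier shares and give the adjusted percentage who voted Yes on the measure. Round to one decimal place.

Reweight to the known membership tier distribution:
  Basic: (1,600/10,000) × 34.9 = 5.584
  Standard: (5,700/10,000) × 48.2 = 27.474
  Premium: (800/10,000) × 58.8 = 4.704
  Elite: (1,900/10,000) × 38.4 = 7.296
Post-stratified estimate = 45.058 → 45.1%.

45.1%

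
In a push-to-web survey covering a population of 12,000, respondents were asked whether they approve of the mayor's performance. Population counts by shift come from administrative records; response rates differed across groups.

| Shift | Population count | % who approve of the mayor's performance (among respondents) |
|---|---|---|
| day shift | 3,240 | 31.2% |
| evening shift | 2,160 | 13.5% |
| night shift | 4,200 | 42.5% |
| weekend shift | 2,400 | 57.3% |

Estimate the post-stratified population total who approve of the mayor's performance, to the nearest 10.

4,460

Estimated count per cell = population count × respondent percentage:
  day shift: 3,240 × 31.2% = 1010.88
  evening shift: 2,160 × 13.5% = 291.6
  night shift: 4,200 × 42.5% = 1785
  weekend shift: 2,400 × 57.3% = 1375.2
Estimated total = 4462.68 → 4,460.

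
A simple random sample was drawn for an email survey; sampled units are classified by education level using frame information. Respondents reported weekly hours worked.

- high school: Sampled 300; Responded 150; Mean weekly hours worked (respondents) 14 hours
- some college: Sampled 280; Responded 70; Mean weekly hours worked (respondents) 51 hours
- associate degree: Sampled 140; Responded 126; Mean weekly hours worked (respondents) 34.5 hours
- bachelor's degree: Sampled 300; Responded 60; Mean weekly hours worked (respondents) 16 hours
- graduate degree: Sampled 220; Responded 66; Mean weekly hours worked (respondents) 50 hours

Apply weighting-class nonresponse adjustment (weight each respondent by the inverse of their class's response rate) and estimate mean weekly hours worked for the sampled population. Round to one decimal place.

Response rates by class: high school 150/300 = 50%, some college 70/280 = 25%, associate degree 126/140 = 90%, bachelor's degree 60/300 = 20%, graduate degree 66/220 = 30%.
With weight = n_sampled/n_responded per class, the weighted class total is n_sampled:
  high school: 300 × 14 = 4200
  some college: 280 × 51 = 14,280
  associate degree: 140 × 34.5 = 4830
  bachelor's degree: 300 × 16 = 4800
  graduate degree: 220 × 50 = 11,000
Adjusted estimate = 39,110 / 1,240 = 31.5403 → 31.5.

31.5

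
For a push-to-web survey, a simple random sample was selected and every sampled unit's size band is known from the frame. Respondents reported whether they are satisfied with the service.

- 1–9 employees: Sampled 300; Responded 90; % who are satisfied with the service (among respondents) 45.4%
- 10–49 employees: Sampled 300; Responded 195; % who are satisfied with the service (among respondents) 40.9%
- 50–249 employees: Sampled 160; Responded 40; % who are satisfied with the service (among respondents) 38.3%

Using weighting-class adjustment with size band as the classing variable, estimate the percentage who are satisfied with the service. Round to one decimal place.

Response rates by class: 1–9 employees 90/300 = 30%, 10–49 employees 195/300 = 65%, 50–249 employees 40/160 = 25%.
Inverse-response-rate weighting restores each class to its sampled count, so class totals weight by n_sampled:
  1–9 employees: 300 × 45.4 = 13,620
  10–49 employees: 300 × 40.9 = 12,270
  50–249 employees: 160 × 38.3 = 6128
Adjusted estimate = 32,018 / 760 = 42.1289 → 42.1%.

42.1%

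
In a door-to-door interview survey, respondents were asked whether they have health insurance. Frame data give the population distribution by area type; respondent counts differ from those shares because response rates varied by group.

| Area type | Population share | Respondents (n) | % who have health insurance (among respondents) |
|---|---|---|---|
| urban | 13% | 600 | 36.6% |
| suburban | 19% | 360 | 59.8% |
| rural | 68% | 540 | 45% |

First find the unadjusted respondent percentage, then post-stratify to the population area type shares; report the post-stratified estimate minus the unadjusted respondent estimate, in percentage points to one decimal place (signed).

Without adjustment, the pooled respondent share is:
  (600/1500)×36.6 + (360/1500)×59.8 + (540/1500)×45 = 45.192%
Post-stratifying to population shares instead:
  0.13×36.6 + 0.19×59.8 + 0.68×45 = 46.72%
Difference = 46.72 − 45.192 = 1.528 pp.

+1.5 percentage points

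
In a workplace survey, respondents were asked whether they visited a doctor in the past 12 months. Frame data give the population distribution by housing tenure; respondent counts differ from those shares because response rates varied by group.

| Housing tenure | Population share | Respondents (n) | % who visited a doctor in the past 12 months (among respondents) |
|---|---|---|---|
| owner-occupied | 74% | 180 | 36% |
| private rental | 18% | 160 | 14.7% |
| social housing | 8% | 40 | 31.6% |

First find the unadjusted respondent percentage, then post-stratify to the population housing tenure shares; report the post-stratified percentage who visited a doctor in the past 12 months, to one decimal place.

31.8%

Without adjustment, the pooled respondent share is:
  (180/380)×36 + (160/380)×14.7 + (40/380)×31.6 = 26.5684%
Reweighting by population housing tenure shares:
  0.74×36 + 0.18×14.7 + 0.08×31.6 = 31.814%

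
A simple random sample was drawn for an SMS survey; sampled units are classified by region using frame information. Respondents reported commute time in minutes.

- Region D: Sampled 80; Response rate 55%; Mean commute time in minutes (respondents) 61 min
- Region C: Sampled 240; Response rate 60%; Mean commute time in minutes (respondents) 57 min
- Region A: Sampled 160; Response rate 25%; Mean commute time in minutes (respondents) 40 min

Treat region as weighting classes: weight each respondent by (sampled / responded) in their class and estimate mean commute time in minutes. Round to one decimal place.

Weighting each respondent by the inverse class response rate inflates each class back to its sampled size, so the class weight is n_sampled:
  Region D: 80 × 61 = 4880
  Region C: 240 × 57 = 13,680
  Region A: 160 × 40 = 6400
Adjusted estimate = 24,960 / 480 = 52 → 52.0.

52.0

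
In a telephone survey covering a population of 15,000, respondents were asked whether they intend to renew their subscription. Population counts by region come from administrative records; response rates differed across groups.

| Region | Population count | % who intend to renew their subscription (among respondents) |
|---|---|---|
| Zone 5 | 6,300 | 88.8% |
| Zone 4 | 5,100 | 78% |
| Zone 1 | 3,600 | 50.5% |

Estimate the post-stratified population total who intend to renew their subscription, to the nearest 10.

Each cell contributes its population count × the respondent rate:
  Zone 5: 6,300 × 88.8% = 5594.4
  Zone 4: 5,100 × 78% = 3978
  Zone 1: 3,600 × 50.5% = 1818
Estimated total = 11390.4 → 11,390.

11,390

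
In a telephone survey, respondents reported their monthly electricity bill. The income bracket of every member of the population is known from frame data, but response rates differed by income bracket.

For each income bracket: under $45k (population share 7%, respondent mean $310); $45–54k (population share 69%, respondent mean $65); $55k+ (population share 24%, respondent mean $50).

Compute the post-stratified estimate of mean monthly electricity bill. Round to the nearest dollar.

$79

Post-stratification weights by population share, not respondent share:
  under $45k: 0.07 × 310 = 21.7
  $45–54k: 0.69 × 65 = 44.85
  $55k+: 0.24 × 50 = 12
Post-stratified estimate = 78.55 → $79.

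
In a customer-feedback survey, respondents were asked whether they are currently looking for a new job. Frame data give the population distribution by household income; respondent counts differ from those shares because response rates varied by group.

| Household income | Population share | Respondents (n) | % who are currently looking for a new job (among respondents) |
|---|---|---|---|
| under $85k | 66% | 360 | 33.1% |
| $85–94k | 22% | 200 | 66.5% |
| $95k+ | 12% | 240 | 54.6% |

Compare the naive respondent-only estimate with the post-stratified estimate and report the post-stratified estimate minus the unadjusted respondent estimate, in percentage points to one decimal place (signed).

-4.9 percentage points

Without adjustment, the pooled respondent share is:
  (360/800)×33.1 + (200/800)×66.5 + (240/800)×54.6 = 47.9%
Reweighting by population household income shares:
  0.66×33.1 + 0.22×66.5 + 0.12×54.6 = 43.028%
Difference = 43.028 − 47.9 = -4.872 pp.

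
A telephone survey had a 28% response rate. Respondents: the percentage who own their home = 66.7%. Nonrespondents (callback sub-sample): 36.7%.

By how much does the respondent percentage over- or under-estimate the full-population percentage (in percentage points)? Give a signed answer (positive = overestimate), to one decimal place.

Nonresponse fraction = 1 − 0.28 = 0.72.
Bias = (nonresponse fraction) × (respondent percentage − nonrespondent percentage)
     = 0.72 × (66.7 − 36.7) = 0.72 × 30 = 21.6.

+21.6 percentage points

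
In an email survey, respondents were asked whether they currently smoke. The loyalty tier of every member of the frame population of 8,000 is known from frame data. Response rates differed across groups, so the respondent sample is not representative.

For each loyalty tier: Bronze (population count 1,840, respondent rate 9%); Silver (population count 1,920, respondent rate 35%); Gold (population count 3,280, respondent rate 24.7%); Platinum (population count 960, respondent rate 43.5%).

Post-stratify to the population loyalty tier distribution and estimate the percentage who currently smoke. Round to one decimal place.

25.8%

Weight each group's respondent value by its population share:
  Bronze: (1,840/8,000) × 9 = 2.07
  Silver: (1,920/8,000) × 35 = 8.4
  Gold: (3,280/8,000) × 24.7 = 10.127
  Platinum: (960/8,000) × 43.5 = 5.22
Post-stratified estimate = 25.817 → 25.8%.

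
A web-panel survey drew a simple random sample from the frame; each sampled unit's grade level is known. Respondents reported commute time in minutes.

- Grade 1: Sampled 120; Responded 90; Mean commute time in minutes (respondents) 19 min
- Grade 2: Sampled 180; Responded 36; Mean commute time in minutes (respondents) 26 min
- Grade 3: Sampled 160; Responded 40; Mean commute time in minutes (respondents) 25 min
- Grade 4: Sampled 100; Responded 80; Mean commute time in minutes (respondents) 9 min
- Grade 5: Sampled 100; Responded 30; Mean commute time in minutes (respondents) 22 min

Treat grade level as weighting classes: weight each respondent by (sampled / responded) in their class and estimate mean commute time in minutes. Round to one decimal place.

21.3

Class response rates: Grade 1 90/120 = 75%, Grade 2 36/180 = 20%, Grade 3 40/160 = 25%, Grade 4 80/100 = 80%, Grade 5 30/100 = 30%.
With weight = n_sampled/n_responded per class, the weighted class total is n_sampled:
  Grade 1: 120 × 19 = 2280
  Grade 2: 180 × 26 = 4680
  Grade 3: 160 × 25 = 4000
  Grade 4: 100 × 9 = 900
  Grade 5: 100 × 22 = 2200
Adjusted estimate = 14,060 / 660 = 21.303 → 21.3.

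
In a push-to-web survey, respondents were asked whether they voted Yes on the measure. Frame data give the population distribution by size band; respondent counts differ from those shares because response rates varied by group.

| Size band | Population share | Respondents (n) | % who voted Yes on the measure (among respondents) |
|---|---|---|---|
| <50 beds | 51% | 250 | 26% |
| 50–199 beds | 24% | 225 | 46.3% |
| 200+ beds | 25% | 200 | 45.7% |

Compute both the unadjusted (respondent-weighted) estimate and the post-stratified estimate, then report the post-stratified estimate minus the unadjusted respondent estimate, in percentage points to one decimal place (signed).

-2.8 percentage points

Without adjustment, the pooled respondent share is:
  (250/675)×26 + (225/675)×46.3 + (200/675)×45.7 = 38.6037%
Reweighting by population size band shares:
  0.51×26 + 0.24×46.3 + 0.25×45.7 = 35.797%
Difference = 35.797 − 38.6037 = -2.8067 pp.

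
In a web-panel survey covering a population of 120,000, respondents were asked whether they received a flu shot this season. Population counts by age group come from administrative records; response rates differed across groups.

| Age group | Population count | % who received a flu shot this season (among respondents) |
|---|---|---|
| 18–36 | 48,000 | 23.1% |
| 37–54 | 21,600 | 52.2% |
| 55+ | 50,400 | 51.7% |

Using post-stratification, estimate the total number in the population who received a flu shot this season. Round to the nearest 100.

48,400

Estimated count per cell = population count × respondent percentage:
  18–36: 48,000 × 23.1% = 11,088
  37–54: 21,600 × 52.2% = 11275.2
  55+: 50,400 × 51.7% = 26056.8
Estimated total = 48,420 → 48,400.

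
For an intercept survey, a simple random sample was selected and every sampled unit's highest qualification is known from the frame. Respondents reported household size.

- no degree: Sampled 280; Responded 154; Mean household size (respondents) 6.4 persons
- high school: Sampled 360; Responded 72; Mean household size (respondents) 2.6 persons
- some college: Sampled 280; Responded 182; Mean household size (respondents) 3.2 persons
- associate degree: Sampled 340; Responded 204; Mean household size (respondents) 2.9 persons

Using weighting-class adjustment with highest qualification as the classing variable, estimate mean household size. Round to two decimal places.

Response rates by class: no degree 154/280 = 55%, high school 72/360 = 20%, some college 182/280 = 65%, associate degree 204/340 = 60%.
Weighting each respondent by the inverse class response rate inflates each class back to its sampled size, so the class weight is n_sampled:
  no degree: 280 × 6.4 = 1792
  high school: 360 × 2.6 = 936
  some college: 280 × 3.2 = 896
  associate degree: 340 × 2.9 = 986
Adjusted estimate = 4610 / 1,260 = 3.65873 → 3.66.

3.66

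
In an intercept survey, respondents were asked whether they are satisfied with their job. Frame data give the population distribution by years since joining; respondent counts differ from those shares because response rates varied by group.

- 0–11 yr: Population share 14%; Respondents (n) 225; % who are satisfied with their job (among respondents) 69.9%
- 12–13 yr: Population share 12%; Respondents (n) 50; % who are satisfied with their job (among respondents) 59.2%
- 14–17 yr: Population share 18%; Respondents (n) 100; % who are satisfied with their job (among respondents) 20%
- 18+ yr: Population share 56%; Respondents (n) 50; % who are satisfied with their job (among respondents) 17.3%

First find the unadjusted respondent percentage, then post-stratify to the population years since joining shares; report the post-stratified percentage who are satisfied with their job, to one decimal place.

30.2%

Without adjustment, the pooled respondent share is:
  (225/425)×69.9 + (50/425)×59.2 + (100/425)×20 + (50/425)×17.3 = 50.7118%
Post-stratified estimate weights by population shares:
  0.14×69.9 + 0.12×59.2 + 0.18×20 + 0.56×17.3 = 30.178%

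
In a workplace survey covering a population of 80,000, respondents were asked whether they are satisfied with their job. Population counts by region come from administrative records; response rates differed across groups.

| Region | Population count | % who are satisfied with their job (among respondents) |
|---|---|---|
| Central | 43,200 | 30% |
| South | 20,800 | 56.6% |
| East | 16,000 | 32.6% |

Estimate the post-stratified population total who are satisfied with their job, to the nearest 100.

Each cell contributes its population count × the respondent rate:
  Central: 43,200 × 30% = 12,960
  South: 20,800 × 56.6% = 11772.8
  East: 16,000 × 32.6% = 5216
Estimated total = 29948.8 → 29,900.

29,900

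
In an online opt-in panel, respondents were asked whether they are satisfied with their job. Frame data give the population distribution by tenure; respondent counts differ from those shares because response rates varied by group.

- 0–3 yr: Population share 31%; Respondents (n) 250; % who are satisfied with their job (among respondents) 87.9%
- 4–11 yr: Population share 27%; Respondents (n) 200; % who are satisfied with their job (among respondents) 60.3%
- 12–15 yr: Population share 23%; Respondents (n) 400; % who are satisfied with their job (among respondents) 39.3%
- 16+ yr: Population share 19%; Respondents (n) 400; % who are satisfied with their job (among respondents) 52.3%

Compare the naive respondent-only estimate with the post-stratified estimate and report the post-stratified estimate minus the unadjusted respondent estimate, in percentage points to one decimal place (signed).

Without adjustment, the pooled respondent share is:
  (250/1250)×87.9 + (200/1250)×60.3 + (400/1250)×39.3 + (400/1250)×52.3 = 56.54%
Post-stratified estimate weights by population shares:
  0.31×87.9 + 0.27×60.3 + 0.23×39.3 + 0.19×52.3 = 62.506%
Difference = 62.506 − 56.54 = 5.966 pp.

+6.0 percentage points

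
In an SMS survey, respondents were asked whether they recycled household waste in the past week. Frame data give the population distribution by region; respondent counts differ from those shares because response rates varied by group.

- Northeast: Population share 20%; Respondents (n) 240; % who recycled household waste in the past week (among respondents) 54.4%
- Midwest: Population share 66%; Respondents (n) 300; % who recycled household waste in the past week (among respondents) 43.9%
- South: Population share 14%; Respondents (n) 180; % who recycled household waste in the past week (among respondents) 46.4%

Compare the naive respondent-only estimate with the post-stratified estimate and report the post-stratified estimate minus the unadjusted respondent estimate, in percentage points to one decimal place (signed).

-1.7 percentage points

Unadjusted (pooled respondent) estimate weights by respondent counts:
  (240/720)×54.4 + (300/720)×43.9 + (180/720)×46.4 = 48.025%
Reweighting by population region shares:
  0.2×54.4 + 0.66×43.9 + 0.14×46.4 = 46.35%
Difference = 46.35 − 48.025 = -1.675 pp.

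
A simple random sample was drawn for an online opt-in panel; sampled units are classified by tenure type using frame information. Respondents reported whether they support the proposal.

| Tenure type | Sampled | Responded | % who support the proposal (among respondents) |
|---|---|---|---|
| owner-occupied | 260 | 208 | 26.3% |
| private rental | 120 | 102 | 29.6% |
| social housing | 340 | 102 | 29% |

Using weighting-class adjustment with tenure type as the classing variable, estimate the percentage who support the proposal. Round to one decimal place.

Response rates by class: owner-occupied 208/260 = 80%, private rental 102/120 = 85%, social housing 102/340 = 30%.
Each respondent's weight = sampled/responded in their class; summing within a class gives n_sampled, so:
  owner-occupied: 260 × 26.3 = 6838
  private rental: 120 × 29.6 = 3552
  social housing: 340 × 29 = 9860
Adjusted estimate = 20,250 / 720 = 28.125 → 28.1%.

28.1%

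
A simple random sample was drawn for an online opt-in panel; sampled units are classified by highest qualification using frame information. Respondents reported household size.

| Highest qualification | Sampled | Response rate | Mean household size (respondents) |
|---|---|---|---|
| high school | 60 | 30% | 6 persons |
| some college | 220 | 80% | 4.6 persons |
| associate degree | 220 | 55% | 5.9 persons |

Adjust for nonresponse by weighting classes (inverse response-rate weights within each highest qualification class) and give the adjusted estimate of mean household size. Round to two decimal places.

With weight = n_sampled/n_responded per class, the weighted class total is n_sampled:
  high school: 60 × 6 = 360
  some college: 220 × 4.6 = 1012
  associate degree: 220 × 5.9 = 1298
Adjusted estimate = 2670 / 500 = 5.34 → 5.34.

5.34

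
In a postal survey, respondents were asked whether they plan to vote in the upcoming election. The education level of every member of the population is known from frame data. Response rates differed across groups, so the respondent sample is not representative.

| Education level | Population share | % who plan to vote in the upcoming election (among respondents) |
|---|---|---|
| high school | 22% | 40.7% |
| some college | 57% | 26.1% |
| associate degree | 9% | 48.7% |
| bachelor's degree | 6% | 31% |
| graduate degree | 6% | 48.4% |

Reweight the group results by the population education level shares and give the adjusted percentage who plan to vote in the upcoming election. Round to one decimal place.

Each cell contributes population-share × respondent value:
  high school: 0.22 × 40.7 = 8.954
  some college: 0.57 × 26.1 = 14.877
  associate degree: 0.09 × 48.7 = 4.383
  bachelor's degree: 0.06 × 31 = 1.86
  graduate degree: 0.06 × 48.4 = 2.904
Post-stratified estimate = 32.978 → 33.0%.

33.0%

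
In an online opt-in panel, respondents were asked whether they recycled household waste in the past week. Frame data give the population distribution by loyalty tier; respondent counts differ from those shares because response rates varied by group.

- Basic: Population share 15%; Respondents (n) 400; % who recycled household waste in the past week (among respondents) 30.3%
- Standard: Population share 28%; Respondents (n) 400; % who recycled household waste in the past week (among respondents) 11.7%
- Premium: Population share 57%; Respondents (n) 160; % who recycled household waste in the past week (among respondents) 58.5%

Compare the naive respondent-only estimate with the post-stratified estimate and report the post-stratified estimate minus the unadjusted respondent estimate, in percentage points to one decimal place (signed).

Naive respondent-only estimate (weights = respondent counts):
  (400/960)×30.3 + (400/960)×11.7 + (160/960)×58.5 = 27.25%
Reweighting by population loyalty tier shares:
  0.15×30.3 + 0.28×11.7 + 0.57×58.5 = 41.166%
Difference = 41.166 − 27.25 = 13.916 pp.

+13.9 percentage points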